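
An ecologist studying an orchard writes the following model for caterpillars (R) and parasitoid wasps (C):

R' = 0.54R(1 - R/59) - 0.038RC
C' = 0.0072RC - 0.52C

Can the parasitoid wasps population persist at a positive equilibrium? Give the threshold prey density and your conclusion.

The predator equation gives dC/dt > 0 only when R > 0.52/0.0072 = 72.2.
Without the predator, R → K = 59. Since 59 < 72.2, the predator cannot invade.

Threshold R = 72.2; K < 72.2, so no, the predator goes extinct.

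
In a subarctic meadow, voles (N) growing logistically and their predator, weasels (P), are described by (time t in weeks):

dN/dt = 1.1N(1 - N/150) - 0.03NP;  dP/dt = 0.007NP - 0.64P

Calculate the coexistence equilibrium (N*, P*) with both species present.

N* ≈ 91.4, P* ≈ 14.3

From dP/dt = 0 with P > 0: 0.007N* = 0.64, so N* = 91.4.
Substitute into dN/dt = 0: 1.1(1 - 91.4/150) = 0.03P*.
The bracket is 0.39, giving P* = 0.43/0.03 = 14.3.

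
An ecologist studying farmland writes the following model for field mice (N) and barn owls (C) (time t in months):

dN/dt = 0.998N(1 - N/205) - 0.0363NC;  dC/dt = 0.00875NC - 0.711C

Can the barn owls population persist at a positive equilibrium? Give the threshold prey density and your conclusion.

Threshold N = 81.3; K > 81.3, so yes, the predator persists.

The predator equation gives dC/dt > 0 only when N > 0.711/0.00875 = 81.3.
Without the predator, N → K = 205. Since 205 > 81.3, the predator can invade and persist.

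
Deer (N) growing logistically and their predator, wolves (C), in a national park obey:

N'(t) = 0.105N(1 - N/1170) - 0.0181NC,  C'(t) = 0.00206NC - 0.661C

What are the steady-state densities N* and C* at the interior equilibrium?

N* ≈ 321, C* ≈ 4.21

From dC/dt = 0 with C > 0: 0.00206N* = 0.661, so N* = 321.
Substitute into dN/dt = 0: 0.105(1 - 321/1170) = 0.0181C*.
The bracket is 0.726, giving C* = 0.0762/0.0181 = 4.21.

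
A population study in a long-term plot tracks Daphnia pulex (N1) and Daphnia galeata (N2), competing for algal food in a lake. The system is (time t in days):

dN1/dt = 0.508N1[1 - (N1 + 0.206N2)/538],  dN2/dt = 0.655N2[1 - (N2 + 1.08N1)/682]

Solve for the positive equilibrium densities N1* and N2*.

N1* ≈ 511, N2* ≈ 130

Setting both brackets to zero gives the nullclines N1 + 0.206N2 = 538 and 1.08N1 + N2 = 682.
Substituting N2 = 682 - 1.08N1 into the first: N1(1 - 0.206·1.08) = 538 - 0.206·682.
So N1* = 398/0.778 = 511, and then N2* = 682 - 1.08·511 = 130.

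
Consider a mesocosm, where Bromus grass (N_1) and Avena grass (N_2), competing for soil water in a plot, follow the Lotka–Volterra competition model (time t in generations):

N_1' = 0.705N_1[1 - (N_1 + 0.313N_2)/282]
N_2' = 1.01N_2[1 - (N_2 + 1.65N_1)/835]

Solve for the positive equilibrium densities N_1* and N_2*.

N_1* ≈ 42.7, N_2* ≈ 765

Setting both brackets to zero gives the nullclines N_1 + 0.313N_2 = 282 and 1.65N_1 + N_2 = 835.
Substituting N_2 = 835 - 1.65N_1 into the first: N_1(1 - 0.313·1.65) = 282 - 0.313·835.
So N_1* = 20.6/0.484 = 42.7, and then N_2* = 835 - 1.65·42.7 = 765.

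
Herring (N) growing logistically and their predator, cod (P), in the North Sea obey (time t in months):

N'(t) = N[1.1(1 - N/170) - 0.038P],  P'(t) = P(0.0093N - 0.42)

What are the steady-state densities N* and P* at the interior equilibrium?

N* ≈ 45.2, P* ≈ 21.3

From dP/dt = 0 with P > 0: 0.0093N* = 0.42, so N* = 45.2.
Substitute into dN/dt = 0: 1.1(1 - 45.2/170) = 0.038P*.
The bracket is 0.734, giving P* = 0.808/0.038 = 21.3.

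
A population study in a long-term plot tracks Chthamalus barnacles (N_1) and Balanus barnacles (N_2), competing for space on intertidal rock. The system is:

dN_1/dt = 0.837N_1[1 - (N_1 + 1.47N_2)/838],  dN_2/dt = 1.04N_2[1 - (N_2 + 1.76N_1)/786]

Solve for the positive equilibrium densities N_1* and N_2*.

N_1* ≈ 200, N_2* ≈ 434

Setting both brackets to zero gives the nullclines N_1 + 1.47N_2 = 838 and 1.76N_1 + N_2 = 786.
Substituting N_2 = 786 - 1.76N_1 into the first: N_1(1 - 1.47·1.76) = 838 - 1.47·786.
So N_1* = -317/-1.59 = 200, and then N_2* = 786 - 1.76·200 = 434.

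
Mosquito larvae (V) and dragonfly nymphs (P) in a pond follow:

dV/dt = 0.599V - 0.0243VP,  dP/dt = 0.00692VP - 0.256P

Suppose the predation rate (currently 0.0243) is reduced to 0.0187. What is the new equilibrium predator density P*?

At the interior fixed point, setting dV/dt = 0 with V > 0 fixes P* = (prey growth rate)/(VP coefficient) — independent of the other coefficients.
With the change, P* = 0.599/0.0187 = 32; it rises from 24.7.

P* ≈ 32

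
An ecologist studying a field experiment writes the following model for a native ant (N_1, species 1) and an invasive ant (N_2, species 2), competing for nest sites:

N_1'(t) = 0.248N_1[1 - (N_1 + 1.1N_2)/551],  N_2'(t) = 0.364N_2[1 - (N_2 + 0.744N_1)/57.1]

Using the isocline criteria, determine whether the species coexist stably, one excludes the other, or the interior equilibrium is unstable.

Compare the nullcline intercepts: K1/α12 = 551/1.1 = 501 > K2 = 57.1; K2/α21 = 57.1/0.744 = 76.7 < K1 = 551.
Since the inequalities point opposite ways, species 1 can invade but species 2 cannot.

species 1 excludes species 2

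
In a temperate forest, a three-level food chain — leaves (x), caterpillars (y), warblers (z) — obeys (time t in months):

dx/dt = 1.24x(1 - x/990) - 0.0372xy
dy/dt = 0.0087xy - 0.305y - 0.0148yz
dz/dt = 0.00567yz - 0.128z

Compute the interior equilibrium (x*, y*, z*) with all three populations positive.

From dz/dt = 0: 0.00567y* = 0.128, so y* = 22.6.
From dx/dt = 0: 1.24(1 - x*/990) = 0.0372·22.6, giving x* = 990·(1 - 0.677) = 320.
From dy/dt = 0: 0.0087·320 - 0.305 = 0.0148z*, so z* = 2.47/0.0148 = 167.

x* ≈ 320, y* ≈ 22.6, z* ≈ 167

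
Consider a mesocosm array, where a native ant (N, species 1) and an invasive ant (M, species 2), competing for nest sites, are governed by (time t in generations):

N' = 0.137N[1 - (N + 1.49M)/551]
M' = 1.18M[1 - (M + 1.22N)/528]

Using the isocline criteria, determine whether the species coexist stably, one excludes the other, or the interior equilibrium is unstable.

unstable coexistence (outcome depends on initial conditions)

Compare the nullcline intercepts: K1/α12 = 551/1.49 = 370 < K2 = 528; K2/α21 = 528/1.22 = 433 < K1 = 551.
Since both are reversed, neither can invade when rare; the interior point is a saddle.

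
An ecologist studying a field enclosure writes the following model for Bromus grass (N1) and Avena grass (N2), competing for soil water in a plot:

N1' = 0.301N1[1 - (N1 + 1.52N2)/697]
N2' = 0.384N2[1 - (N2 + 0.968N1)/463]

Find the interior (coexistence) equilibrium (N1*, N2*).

N1* ≈ 14.3, N2* ≈ 449

Setting both brackets to zero gives the nullclines N1 + 1.52N2 = 697 and 0.968N1 + N2 = 463.
Substituting N2 = 463 - 0.968N1 into the first: N1(1 - 1.52·0.968) = 697 - 1.52·463.
So N1* = -6.76/-0.471 = 14.3, and then N2* = 463 - 0.968·14.3 = 449.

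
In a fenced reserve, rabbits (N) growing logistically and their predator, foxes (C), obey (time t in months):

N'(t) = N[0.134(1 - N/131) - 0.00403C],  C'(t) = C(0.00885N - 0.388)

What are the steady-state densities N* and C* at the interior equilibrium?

From dC/dt = 0 with C > 0: 0.00885N* = 0.388, so N* = 43.8.
Substitute into dN/dt = 0: 0.134(1 - 43.8/131) = 0.00403C*.
The bracket is 0.665, giving C* = 0.0892/0.00403 = 22.1.

N* ≈ 43.8, C* ≈ 22.1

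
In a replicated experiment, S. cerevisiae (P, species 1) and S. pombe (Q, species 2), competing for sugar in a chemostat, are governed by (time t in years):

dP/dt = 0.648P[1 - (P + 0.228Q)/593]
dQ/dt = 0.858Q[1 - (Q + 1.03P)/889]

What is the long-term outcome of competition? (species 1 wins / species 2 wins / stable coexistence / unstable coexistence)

Compare the nullcline intercepts: K1/α12 = 593/0.228 = 2600 > K2 = 889; K2/α21 = 889/1.03 = 863 > K1 = 593.
Since both inequalities hold, each species can invade when rare, so the interior equilibrium is stable.

stable coexistence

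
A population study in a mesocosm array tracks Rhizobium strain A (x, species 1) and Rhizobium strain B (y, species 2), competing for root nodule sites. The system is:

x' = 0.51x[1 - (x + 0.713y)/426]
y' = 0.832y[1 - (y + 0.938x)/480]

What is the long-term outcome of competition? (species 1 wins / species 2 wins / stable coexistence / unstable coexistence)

stable coexistence

Compare the nullcline intercepts: K1/α12 = 426/0.713 = 597 > K2 = 480; K2/α21 = 480/0.938 = 512 > K1 = 426.
Since both inequalities hold, each species can invade when rare, so the interior equilibrium is stable.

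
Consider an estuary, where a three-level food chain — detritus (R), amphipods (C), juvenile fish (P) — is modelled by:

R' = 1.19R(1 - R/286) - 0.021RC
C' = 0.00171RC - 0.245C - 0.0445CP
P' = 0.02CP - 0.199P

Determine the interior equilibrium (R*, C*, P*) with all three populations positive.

From dP/dt = 0: 0.02C* = 0.199, so C* = 9.95.
From dR/dt = 0: 1.19(1 - R*/286) = 0.021·9.95, giving R* = 286·(1 - 0.176) = 236.
From dC/dt = 0: 0.00171·236 - 0.245 = 0.0445P*, so P* = 0.158/0.0445 = 3.55.

R* ≈ 236, C* ≈ 9.95, P* ≈ 3.55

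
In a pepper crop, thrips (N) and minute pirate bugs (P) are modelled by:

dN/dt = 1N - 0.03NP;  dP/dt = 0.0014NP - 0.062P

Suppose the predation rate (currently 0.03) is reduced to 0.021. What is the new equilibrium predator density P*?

P* ≈ 47.6

At the interior fixed point, setting dN/dt = 0 with N > 0 fixes P* = (prey growth rate)/(NP coefficient) — independent of the other coefficients.
With the change, P* = 1/0.021 = 47.6; it rises from 33.3.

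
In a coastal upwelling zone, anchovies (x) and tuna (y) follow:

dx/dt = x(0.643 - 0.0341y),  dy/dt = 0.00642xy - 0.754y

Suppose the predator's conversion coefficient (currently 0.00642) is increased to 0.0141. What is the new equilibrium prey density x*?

At the interior fixed point, setting dy/dt = 0 with y > 0 fixes x* = (predator death rate)/(xy coefficient) — independent of the other coefficients.
With the change, x* = 0.754/0.0141 = 53.5; it falls from 117.

x* ≈ 53.5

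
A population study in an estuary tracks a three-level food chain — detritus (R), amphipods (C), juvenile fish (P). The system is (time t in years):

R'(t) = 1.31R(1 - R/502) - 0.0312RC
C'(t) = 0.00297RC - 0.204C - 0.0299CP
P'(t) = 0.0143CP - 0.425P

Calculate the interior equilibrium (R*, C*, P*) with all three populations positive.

From dP/dt = 0: 0.0143C* = 0.425, so C* = 29.7.
From dR/dt = 0: 1.31(1 - R*/502) = 0.0312·29.7, giving R* = 502·(1 - 0.708) = 147.
From dC/dt = 0: 0.00297·147 - 0.204 = 0.0299P*, so P* = 0.232/0.0299 = 7.75.

R* ≈ 147, C* ≈ 29.7, P* ≈ 7.75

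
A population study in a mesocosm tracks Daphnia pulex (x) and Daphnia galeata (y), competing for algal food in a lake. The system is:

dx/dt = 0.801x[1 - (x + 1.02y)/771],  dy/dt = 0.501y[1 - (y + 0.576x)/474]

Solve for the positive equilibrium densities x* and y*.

x* ≈ 697, y* ≈ 72.5

Setting both brackets to zero gives the nullclines x + 1.02y = 771 and 0.576x + y = 474.
Substituting y = 474 - 0.576x into the first: x(1 - 1.02·0.576) = 771 - 1.02·474.
So x* = 288/0.412 = 697, and then y* = 474 - 0.576·697 = 72.5.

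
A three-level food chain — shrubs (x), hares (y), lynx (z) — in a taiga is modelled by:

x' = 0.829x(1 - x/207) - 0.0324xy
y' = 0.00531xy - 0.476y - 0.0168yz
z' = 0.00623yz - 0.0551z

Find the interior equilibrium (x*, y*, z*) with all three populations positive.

From dz/dt = 0: 0.00623y* = 0.0551, so y* = 8.84.
From dx/dt = 0: 0.829(1 - x*/207) = 0.0324·8.84, giving x* = 207·(1 - 0.346) = 135.
From dy/dt = 0: 0.00531·135 - 0.476 = 0.0168z*, so z* = 0.243/0.0168 = 14.5.

x* ≈ 135, y* ≈ 8.84, z* ≈ 14.5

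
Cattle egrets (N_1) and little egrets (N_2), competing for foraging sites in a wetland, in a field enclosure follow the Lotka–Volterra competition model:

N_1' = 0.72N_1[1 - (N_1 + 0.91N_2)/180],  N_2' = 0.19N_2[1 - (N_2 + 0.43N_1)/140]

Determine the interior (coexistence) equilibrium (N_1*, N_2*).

Setting both brackets to zero gives the nullclines N_1 + 0.91N_2 = 180 and 0.43N_1 + N_2 = 140.
Substituting N_2 = 140 - 0.43N_1 into the first: N_1(1 - 0.91·0.43) = 180 - 0.91·140.
So N_1* = 52.6/0.609 = 86.4, and then N_2* = 140 - 0.43·86.4 = 103.

N_1* ≈ 86.4, N_2* ≈ 103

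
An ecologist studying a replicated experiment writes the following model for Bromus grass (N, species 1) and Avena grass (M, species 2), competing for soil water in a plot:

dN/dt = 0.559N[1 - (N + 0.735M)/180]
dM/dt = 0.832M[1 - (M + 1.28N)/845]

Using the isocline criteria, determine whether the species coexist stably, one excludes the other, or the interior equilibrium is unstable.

Compare the nullcline intercepts: K1/α12 = 180/0.735 = 245 < K2 = 845; K2/α21 = 845/1.28 = 660 > K1 = 180.
Since the inequalities point opposite ways, species 2 can invade but species 1 cannot.

species 2 excludes species 1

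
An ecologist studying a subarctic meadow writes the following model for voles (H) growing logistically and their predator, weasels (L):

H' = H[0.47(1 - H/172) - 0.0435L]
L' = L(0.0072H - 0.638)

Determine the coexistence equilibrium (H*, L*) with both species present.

H* ≈ 88.6, L* ≈ 5.24

From dL/dt = 0 with L > 0: 0.0072H* = 0.638, so H* = 88.6.
Substitute into dH/dt = 0: 0.47(1 - 88.6/172) = 0.0435L*.
The bracket is 0.485, giving L* = 0.228/0.0435 = 5.24.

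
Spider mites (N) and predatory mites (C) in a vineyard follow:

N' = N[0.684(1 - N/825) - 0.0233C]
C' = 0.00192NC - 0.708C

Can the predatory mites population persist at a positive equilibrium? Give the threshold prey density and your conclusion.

The predator equation gives dC/dt > 0 only when N > 0.708/0.00192 = 369.
Without the predator, N → K = 825. Since 825 > 369, the predator can invade and persist.

Threshold N = 369; K > 369, so yes, the predator persists.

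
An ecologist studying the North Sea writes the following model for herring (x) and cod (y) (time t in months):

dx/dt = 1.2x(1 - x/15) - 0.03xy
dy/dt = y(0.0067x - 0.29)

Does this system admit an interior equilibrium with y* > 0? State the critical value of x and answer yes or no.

Threshold x = 43.3; K < 43.3, so no, the predator goes extinct.

The predator equation gives dy/dt > 0 only when x > 0.29/0.0067 = 43.3.
Without the predator, x → K = 15. Since 15 < 43.3, the predator cannot invade.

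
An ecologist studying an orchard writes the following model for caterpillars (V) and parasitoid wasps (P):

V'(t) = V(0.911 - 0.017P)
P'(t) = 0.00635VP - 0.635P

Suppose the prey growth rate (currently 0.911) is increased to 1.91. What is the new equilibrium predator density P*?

P* ≈ 112

At the interior fixed point, setting dV/dt = 0 with V > 0 fixes P* = (prey growth rate)/(VP coefficient) — independent of the other coefficients.
With the change, P* = 1.91/0.017 = 112; it rises from 53.6.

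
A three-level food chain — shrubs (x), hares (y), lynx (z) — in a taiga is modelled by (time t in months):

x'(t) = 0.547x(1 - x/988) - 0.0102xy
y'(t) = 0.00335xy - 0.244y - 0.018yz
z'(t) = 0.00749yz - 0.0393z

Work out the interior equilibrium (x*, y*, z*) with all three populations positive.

x* ≈ 891, y* ≈ 5.25, z* ≈ 152

From dz/dt = 0: 0.00749y* = 0.0393, so y* = 5.25.
From dx/dt = 0: 0.547(1 - x*/988) = 0.0102·5.25, giving x* = 988·(1 - 0.0978) = 891.
From dy/dt = 0: 0.00335·891 - 0.244 = 0.018z*, so z* = 2.74/0.018 = 152.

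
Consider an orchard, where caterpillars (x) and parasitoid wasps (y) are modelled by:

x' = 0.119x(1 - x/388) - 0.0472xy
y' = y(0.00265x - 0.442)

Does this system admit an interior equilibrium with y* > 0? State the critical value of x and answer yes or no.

The predator equation gives dy/dt > 0 only when x > 0.442/0.00265 = 167.
Without the predator, x → K = 388. Since 388 > 167, the predator can invade and persist.

Threshold x = 167; K > 167, so yes, the predator persists.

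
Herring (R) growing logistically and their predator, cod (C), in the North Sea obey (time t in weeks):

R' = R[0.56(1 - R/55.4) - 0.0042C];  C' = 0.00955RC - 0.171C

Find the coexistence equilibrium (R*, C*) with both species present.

From dC/dt = 0 with C > 0: 0.00955R* = 0.171, so R* = 17.9.
Substitute into dR/dt = 0: 0.56(1 - 17.9/55.4) = 0.0042C*.
The bracket is 0.677, giving C* = 0.379/0.0042 = 90.2.

R* ≈ 17.9, C* ≈ 90.2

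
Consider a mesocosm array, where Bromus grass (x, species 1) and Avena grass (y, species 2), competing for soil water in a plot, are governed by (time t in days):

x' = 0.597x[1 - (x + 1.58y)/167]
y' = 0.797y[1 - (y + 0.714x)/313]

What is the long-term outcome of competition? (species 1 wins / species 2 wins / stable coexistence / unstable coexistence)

species 2 excludes species 1

Compare the nullcline intercepts: K1/α12 = 167/1.58 = 106 < K2 = 313; K2/α21 = 313/0.714 = 438 > K1 = 167.
Since the inequalities point opposite ways, species 2 can invade but species 1 cannot.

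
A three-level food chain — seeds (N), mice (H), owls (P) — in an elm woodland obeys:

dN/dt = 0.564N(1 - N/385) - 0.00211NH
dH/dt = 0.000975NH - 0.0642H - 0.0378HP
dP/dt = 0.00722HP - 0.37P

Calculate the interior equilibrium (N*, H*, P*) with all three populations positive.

N* ≈ 311, H* ≈ 51.2, P* ≈ 6.33

From dP/dt = 0: 0.00722H* = 0.37, so H* = 51.2.
From dN/dt = 0: 0.564(1 - N*/385) = 0.00211·51.2, giving N* = 385·(1 - 0.192) = 311.
From dH/dt = 0: 0.000975·311 - 0.0642 = 0.0378P*, so P* = 0.239/0.0378 = 6.33.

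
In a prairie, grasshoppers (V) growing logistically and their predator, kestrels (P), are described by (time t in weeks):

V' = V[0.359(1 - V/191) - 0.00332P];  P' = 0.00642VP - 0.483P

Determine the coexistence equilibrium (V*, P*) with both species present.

V* ≈ 75.2, P* ≈ 65.5

From dP/dt = 0 with P > 0: 0.00642V* = 0.483, so V* = 75.2.
Substitute into dV/dt = 0: 0.359(1 - 75.2/191) = 0.00332P*.
The bracket is 0.606, giving P* = 0.218/0.00332 = 65.5.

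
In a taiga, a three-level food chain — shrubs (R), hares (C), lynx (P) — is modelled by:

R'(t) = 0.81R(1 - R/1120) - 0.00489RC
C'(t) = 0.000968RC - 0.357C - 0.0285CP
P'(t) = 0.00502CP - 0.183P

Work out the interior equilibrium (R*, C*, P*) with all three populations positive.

From dP/dt = 0: 0.00502C* = 0.183, so C* = 36.5.
From dR/dt = 0: 0.81(1 - R*/1120) = 0.00489·36.5, giving R* = 1120·(1 - 0.22) = 874.
From dC/dt = 0: 0.000968·874 - 0.357 = 0.0285P*, so P* = 0.489/0.0285 = 17.1.

R* ≈ 874, C* ≈ 36.5, P* ≈ 17.1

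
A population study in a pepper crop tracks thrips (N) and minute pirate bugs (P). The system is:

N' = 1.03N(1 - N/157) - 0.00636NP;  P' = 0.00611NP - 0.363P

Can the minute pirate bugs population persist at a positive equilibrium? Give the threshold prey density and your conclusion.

The predator equation gives dP/dt > 0 only when N > 0.363/0.00611 = 59.4.
Without the predator, N → K = 157. Since 157 > 59.4, the predator can invade and persist.

Threshold N = 59.4; K > 59.4, so yes, the predator persists.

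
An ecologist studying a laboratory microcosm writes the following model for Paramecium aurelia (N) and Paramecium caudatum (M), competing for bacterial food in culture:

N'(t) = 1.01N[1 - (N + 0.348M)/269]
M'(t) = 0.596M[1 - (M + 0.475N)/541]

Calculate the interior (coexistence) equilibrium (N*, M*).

N* ≈ 96.7, M* ≈ 495

Setting both brackets to zero gives the nullclines N + 0.348M = 269 and 0.475N + M = 541.
Substituting M = 541 - 0.475N into the first: N(1 - 0.348·0.475) = 269 - 0.348·541.
So N* = 80.7/0.835 = 96.7, and then M* = 541 - 0.475·96.7 = 495.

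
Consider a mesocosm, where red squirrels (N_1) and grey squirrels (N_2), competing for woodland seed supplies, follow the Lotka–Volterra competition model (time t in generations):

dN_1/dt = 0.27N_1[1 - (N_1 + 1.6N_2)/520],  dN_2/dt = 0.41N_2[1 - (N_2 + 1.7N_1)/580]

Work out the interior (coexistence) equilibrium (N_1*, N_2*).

Setting both brackets to zero gives the nullclines N_1 + 1.6N_2 = 520 and 1.7N_1 + N_2 = 580.
Substituting N_2 = 580 - 1.7N_1 into the first: N_1(1 - 1.6·1.7) = 520 - 1.6·580.
So N_1* = -408/-1.72 = 237, and then N_2* = 580 - 1.7·237 = 177.

N_1* ≈ 237, N_2* ≈ 177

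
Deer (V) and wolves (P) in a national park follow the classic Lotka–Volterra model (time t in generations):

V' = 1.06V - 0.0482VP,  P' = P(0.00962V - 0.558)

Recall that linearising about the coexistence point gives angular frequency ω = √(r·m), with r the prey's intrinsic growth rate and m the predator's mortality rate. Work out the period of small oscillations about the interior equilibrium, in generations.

T ≈ 8.17 generations

Here r = 1.06 and m = 0.558, so r·m = 0.591.
ω = √0.591 = 0.769 per generation, hence T = 2π/ω ≈ 8.17 generations.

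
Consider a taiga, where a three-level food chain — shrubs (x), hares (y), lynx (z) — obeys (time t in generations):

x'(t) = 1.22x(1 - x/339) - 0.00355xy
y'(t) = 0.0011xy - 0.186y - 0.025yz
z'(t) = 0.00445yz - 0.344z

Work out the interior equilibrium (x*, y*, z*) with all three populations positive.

From dz/dt = 0: 0.00445y* = 0.344, so y* = 77.3.
From dx/dt = 0: 1.22(1 - x*/339) = 0.00355·77.3, giving x* = 339·(1 - 0.225) = 263.
From dy/dt = 0: 0.0011·263 - 0.186 = 0.025z*, so z* = 0.103/0.025 = 4.12.

x* ≈ 263, y* ≈ 77.3, z* ≈ 4.12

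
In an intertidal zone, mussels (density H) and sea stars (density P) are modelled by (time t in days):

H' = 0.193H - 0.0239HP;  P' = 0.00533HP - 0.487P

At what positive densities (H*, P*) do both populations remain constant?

H* ≈ 91.4, P* ≈ 8.08

Set dP/dt = 0 with P > 0: 0.00533H - 0.487 = 0, so H* = 0.487/0.00533 = 91.4.
Set dH/dt = 0 with H > 0: 0.193 - 0.0239P = 0, so P* = 0.193/0.0239 = 8.08.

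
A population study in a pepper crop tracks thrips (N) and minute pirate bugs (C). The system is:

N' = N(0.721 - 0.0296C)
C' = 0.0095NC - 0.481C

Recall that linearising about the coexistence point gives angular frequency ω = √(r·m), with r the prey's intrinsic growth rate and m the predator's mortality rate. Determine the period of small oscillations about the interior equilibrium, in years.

T ≈ 10.7 years

Here r = 0.721 and m = 0.481, so r·m = 0.347.
ω = √0.347 = 0.589 per year, hence T = 2π/ω ≈ 10.7 years.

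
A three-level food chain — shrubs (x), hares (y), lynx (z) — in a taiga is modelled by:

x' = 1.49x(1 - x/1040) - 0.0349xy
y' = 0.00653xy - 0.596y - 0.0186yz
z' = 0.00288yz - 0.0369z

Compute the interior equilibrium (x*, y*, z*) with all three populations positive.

From dz/dt = 0: 0.00288y* = 0.0369, so y* = 12.8.
From dx/dt = 0: 1.49(1 - x*/1040) = 0.0349·12.8, giving x* = 1040·(1 - 0.3) = 728.
From dy/dt = 0: 0.00653·728 - 0.596 = 0.0186z*, so z* = 4.16/0.0186 = 224.

x* ≈ 728, y* ≈ 12.8, z* ≈ 224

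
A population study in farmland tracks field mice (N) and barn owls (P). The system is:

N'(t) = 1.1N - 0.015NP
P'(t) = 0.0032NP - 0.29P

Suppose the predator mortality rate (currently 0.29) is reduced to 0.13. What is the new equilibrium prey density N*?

N* ≈ 40.6

At the interior fixed point, setting dP/dt = 0 with P > 0 fixes N* = (predator death rate)/(NP coefficient) — independent of the other coefficients.
With the change, N* = 0.13/0.0032 = 40.6; it falls from 90.6.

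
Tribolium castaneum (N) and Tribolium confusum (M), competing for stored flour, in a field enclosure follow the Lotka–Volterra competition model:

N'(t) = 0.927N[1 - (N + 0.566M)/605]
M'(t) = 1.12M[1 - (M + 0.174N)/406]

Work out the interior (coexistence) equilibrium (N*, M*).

Setting both brackets to zero gives the nullclines N + 0.566M = 605 and 0.174N + M = 406.
Substituting M = 406 - 0.174N into the first: N(1 - 0.566·0.174) = 605 - 0.566·406.
So N* = 375/0.902 = 416, and then M* = 406 - 0.174·416 = 334.

N* ≈ 416, M* ≈ 334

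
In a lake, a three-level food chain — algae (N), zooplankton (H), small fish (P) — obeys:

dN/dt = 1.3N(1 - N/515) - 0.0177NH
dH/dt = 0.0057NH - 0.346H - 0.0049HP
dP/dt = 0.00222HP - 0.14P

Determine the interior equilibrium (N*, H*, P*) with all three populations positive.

From dP/dt = 0: 0.00222H* = 0.14, so H* = 63.1.
From dN/dt = 0: 1.3(1 - N*/515) = 0.0177·63.1, giving N* = 515·(1 - 0.859) = 72.8.
From dH/dt = 0: 0.0057·72.8 - 0.346 = 0.0049P*, so P* = 0.069/0.0049 = 14.1.

N* ≈ 72.8, H* ≈ 63.1, P* ≈ 14.1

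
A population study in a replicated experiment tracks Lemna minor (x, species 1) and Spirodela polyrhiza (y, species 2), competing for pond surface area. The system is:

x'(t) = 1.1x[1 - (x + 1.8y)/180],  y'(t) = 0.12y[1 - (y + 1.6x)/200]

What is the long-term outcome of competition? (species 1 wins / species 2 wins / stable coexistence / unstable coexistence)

unstable coexistence (outcome depends on initial conditions)

Compare the nullcline intercepts: K1/α12 = 180/1.8 = 100 < K2 = 200; K2/α21 = 200/1.6 = 125 < K1 = 180.
Since both are reversed, neither can invade when rare; the interior point is a saddle.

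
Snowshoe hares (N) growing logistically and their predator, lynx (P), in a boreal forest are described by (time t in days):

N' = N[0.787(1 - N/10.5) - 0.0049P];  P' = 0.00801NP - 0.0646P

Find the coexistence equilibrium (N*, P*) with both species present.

From dP/dt = 0 with P > 0: 0.00801N* = 0.0646, so N* = 8.06.
Substitute into dN/dt = 0: 0.787(1 - 8.06/10.5) = 0.0049P*.
The bracket is 0.232, giving P* = 0.183/0.0049 = 37.2.

N* ≈ 8.06, P* ≈ 37.2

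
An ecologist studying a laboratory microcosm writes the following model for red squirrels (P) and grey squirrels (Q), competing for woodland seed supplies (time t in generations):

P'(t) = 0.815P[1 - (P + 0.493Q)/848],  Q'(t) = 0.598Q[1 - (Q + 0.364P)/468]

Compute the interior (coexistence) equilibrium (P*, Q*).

Setting both brackets to zero gives the nullclines P + 0.493Q = 848 and 0.364P + Q = 468.
Substituting Q = 468 - 0.364P into the first: P(1 - 0.493·0.364) = 848 - 0.493·468.
So P* = 617/0.821 = 752, and then Q* = 468 - 0.364·752 = 194.

P* ≈ 752, Q* ≈ 194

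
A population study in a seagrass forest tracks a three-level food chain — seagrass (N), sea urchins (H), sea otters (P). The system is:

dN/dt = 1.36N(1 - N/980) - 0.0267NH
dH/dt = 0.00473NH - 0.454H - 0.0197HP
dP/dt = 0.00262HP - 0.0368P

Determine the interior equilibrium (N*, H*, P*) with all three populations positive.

From dP/dt = 0: 0.00262H* = 0.0368, so H* = 14.
From dN/dt = 0: 1.36(1 - N*/980) = 0.0267·14, giving N* = 980·(1 - 0.276) = 710.
From dH/dt = 0: 0.00473·710 - 0.454 = 0.0197P*, so P* = 2.9/0.0197 = 147.

N* ≈ 710, H* ≈ 14, P* ≈ 147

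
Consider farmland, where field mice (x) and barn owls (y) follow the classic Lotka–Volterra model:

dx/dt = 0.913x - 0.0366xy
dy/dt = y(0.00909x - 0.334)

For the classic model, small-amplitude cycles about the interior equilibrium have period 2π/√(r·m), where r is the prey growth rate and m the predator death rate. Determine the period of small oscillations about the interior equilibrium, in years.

T ≈ 11.4 years

Here r = 0.913 and m = 0.334, so r·m = 0.305.
ω = √0.305 = 0.552 per year, hence T = 2π/ω ≈ 11.4 years.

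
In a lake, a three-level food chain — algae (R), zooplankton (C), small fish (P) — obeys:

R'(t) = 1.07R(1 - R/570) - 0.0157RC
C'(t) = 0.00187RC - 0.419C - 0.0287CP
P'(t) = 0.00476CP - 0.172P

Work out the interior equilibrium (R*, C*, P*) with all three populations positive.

From dP/dt = 0: 0.00476C* = 0.172, so C* = 36.1.
From dR/dt = 0: 1.07(1 - R*/570) = 0.0157·36.1, giving R* = 570·(1 - 0.53) = 268.
From dC/dt = 0: 0.00187·268 - 0.419 = 0.0287P*, so P* = 0.0818/0.0287 = 2.85.

R* ≈ 268, C* ≈ 36.1, P* ≈ 2.85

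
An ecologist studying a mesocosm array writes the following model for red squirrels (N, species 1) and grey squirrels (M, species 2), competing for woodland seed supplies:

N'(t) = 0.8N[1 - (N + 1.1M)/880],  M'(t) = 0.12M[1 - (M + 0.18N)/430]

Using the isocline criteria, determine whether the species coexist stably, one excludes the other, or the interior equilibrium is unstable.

stable coexistence

Compare the nullcline intercepts: K1/α12 = 880/1.1 = 800 > K2 = 430; K2/α21 = 430/0.18 = 2390 > K1 = 880.
Since both inequalities hold, each species can invade when rare, so the interior equilibrium is stable.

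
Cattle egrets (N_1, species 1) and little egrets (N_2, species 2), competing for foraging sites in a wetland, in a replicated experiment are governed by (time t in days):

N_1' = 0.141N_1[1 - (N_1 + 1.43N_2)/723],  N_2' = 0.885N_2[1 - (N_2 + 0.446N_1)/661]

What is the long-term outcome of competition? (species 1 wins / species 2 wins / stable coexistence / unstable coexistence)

species 2 excludes species 1

Compare the nullcline intercepts: K1/α12 = 723/1.43 = 506 < K2 = 661; K2/α21 = 661/0.446 = 1480 > K1 = 723.
Since the inequalities point opposite ways, species 2 can invade but species 1 cannot.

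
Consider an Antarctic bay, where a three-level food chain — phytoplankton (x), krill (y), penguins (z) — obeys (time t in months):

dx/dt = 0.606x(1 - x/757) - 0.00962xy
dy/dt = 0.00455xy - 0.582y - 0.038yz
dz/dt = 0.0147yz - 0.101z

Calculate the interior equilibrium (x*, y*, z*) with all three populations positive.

From dz/dt = 0: 0.0147y* = 0.101, so y* = 6.87.
From dx/dt = 0: 0.606(1 - x*/757) = 0.00962·6.87, giving x* = 757·(1 - 0.109) = 674.
From dy/dt = 0: 0.00455·674 - 0.582 = 0.038z*, so z* = 2.49/0.038 = 65.4.

x* ≈ 674, y* ≈ 6.87, z* ≈ 65.4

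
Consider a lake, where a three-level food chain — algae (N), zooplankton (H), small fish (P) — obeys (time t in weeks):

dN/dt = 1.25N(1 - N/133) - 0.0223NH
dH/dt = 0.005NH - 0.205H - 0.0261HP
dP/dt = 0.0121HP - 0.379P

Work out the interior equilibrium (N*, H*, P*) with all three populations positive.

N* ≈ 58.7, H* ≈ 31.3, P* ≈ 3.39

From dP/dt = 0: 0.0121H* = 0.379, so H* = 31.3.
From dN/dt = 0: 1.25(1 - N*/133) = 0.0223·31.3, giving N* = 133·(1 - 0.559) = 58.7.
From dH/dt = 0: 0.005·58.7 - 0.205 = 0.0261P*, so P* = 0.0884/0.0261 = 3.39.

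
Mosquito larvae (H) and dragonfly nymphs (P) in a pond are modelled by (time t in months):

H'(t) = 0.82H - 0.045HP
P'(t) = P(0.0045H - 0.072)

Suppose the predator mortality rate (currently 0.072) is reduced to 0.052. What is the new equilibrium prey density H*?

At the interior fixed point, setting dP/dt = 0 with P > 0 fixes H* = (predator death rate)/(HP coefficient) — independent of the other coefficients.
With the change, H* = 0.052/0.0045 = 11.6; it falls from 16.

H* ≈ 11.6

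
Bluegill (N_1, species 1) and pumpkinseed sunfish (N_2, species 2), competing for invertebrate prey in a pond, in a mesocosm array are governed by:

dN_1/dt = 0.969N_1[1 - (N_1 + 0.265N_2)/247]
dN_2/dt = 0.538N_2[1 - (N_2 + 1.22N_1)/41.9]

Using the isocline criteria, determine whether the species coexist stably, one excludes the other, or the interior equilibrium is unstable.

species 1 excludes species 2

Compare the nullcline intercepts: K1/α12 = 247/0.265 = 932 > K2 = 41.9; K2/α21 = 41.9/1.22 = 34.3 < K1 = 247.
Since the inequalities point opposite ways, species 1 can invade but species 2 cannot.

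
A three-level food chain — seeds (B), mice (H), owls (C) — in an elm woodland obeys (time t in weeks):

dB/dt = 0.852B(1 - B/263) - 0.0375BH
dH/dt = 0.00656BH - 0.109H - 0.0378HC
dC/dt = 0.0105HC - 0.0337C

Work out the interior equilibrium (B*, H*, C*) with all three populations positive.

B* ≈ 226, H* ≈ 3.21, C* ≈ 36.3

From dC/dt = 0: 0.0105H* = 0.0337, so H* = 3.21.
From dB/dt = 0: 0.852(1 - B*/263) = 0.0375·3.21, giving B* = 263·(1 - 0.141) = 226.
From dH/dt = 0: 0.00656·226 - 0.109 = 0.0378C*, so C* = 1.37/0.0378 = 36.3.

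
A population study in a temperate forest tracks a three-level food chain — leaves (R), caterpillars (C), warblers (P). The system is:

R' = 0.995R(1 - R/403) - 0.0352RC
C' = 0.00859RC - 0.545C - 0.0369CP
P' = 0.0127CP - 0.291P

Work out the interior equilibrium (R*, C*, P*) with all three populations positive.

R* ≈ 76.3, C* ≈ 22.9, P* ≈ 3

From dP/dt = 0: 0.0127C* = 0.291, so C* = 22.9.
From dR/dt = 0: 0.995(1 - R*/403) = 0.0352·22.9, giving R* = 403·(1 - 0.811) = 76.3.
From dC/dt = 0: 0.00859·76.3 - 0.545 = 0.0369P*, so P* = 0.111/0.0369 = 3.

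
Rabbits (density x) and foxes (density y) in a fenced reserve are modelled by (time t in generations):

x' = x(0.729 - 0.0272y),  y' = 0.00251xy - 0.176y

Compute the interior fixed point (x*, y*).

Set dy/dt = 0 with y > 0: 0.00251x - 0.176 = 0, so x* = 0.176/0.00251 = 70.1.
Set dx/dt = 0 with x > 0: 0.729 - 0.0272y = 0, so y* = 0.729/0.0272 = 26.8.

x* ≈ 70.1, y* ≈ 26.8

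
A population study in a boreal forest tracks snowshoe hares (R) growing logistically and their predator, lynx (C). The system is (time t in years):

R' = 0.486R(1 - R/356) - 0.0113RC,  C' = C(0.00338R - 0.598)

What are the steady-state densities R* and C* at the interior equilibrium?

R* ≈ 177, C* ≈ 21.6

From dC/dt = 0 with C > 0: 0.00338R* = 0.598, so R* = 177.
Substitute into dR/dt = 0: 0.486(1 - 177/356) = 0.0113C*.
The bracket is 0.503, giving C* = 0.244/0.0113 = 21.6.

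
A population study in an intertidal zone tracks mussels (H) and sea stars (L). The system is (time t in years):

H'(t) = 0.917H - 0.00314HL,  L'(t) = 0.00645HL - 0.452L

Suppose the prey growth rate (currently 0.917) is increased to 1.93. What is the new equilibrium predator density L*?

At the interior fixed point, setting dH/dt = 0 with H > 0 fixes L* = (prey growth rate)/(HL coefficient) — independent of the other coefficients.
With the change, L* = 1.93/0.00314 = 615; it rises from 292.

L* ≈ 615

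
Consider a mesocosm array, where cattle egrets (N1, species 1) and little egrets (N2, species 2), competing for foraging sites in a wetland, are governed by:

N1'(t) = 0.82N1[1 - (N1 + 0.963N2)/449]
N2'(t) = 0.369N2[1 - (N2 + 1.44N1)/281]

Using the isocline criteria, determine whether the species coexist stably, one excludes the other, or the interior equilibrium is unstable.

species 1 excludes species 2

Compare the nullcline intercepts: K1/α12 = 449/0.963 = 466 > K2 = 281; K2/α21 = 281/1.44 = 195 < K1 = 449.
Since the inequalities point opposite ways, species 1 can invade but species 2 cannot.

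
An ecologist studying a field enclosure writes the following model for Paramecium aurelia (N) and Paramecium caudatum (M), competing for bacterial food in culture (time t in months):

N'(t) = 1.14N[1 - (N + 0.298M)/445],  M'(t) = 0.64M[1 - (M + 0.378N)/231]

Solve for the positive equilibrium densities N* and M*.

Setting both brackets to zero gives the nullclines N + 0.298M = 445 and 0.378N + M = 231.
Substituting M = 231 - 0.378N into the first: N(1 - 0.298·0.378) = 445 - 0.298·231.
So N* = 376/0.887 = 424, and then M* = 231 - 0.378·424 = 70.8.

N* ≈ 424, M* ≈ 70.8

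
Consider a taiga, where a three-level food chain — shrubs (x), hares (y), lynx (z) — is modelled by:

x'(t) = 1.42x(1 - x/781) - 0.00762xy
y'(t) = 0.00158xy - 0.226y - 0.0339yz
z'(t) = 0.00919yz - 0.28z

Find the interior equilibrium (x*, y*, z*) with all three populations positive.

From dz/dt = 0: 0.00919y* = 0.28, so y* = 30.5.
From dx/dt = 0: 1.42(1 - x*/781) = 0.00762·30.5, giving x* = 781·(1 - 0.163) = 653.
From dy/dt = 0: 0.00158·653 - 0.226 = 0.0339z*, so z* = 0.806/0.0339 = 23.8.

x* ≈ 653, y* ≈ 30.5, z* ≈ 23.8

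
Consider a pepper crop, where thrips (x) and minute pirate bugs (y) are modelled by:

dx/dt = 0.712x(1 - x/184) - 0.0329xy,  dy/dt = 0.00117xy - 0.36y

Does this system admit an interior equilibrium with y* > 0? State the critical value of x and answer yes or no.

The predator equation gives dy/dt > 0 only when x > 0.36/0.00117 = 308.
Without the predator, x → K = 184. Since 184 < 308, the predator cannot invade.

Threshold x = 308; K < 308, so no, the predator goes extinct.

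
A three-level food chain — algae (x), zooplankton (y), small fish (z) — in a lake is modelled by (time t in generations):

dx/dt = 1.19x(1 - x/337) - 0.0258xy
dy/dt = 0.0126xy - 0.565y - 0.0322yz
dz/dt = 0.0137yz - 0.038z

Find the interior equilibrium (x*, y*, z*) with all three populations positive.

x* ≈ 317, y* ≈ 2.77, z* ≈ 106

From dz/dt = 0: 0.0137y* = 0.038, so y* = 2.77.
From dx/dt = 0: 1.19(1 - x*/337) = 0.0258·2.77, giving x* = 337·(1 - 0.0601) = 317.
From dy/dt = 0: 0.0126·317 - 0.565 = 0.0322z*, so z* = 3.43/0.0322 = 106.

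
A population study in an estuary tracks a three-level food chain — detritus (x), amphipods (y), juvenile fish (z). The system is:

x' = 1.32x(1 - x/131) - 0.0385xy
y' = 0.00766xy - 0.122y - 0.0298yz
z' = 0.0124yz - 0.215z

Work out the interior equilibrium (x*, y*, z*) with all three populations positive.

x* ≈ 64.8, y* ≈ 17.3, z* ≈ 12.6

From dz/dt = 0: 0.0124y* = 0.215, so y* = 17.3.
From dx/dt = 0: 1.32(1 - x*/131) = 0.0385·17.3, giving x* = 131·(1 - 0.506) = 64.8.
From dy/dt = 0: 0.00766·64.8 - 0.122 = 0.0298z*, so z* = 0.374/0.0298 = 12.6.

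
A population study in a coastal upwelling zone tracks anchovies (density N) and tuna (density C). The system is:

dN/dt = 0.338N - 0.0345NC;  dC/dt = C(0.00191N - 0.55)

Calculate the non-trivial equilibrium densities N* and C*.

N* ≈ 288, C* ≈ 9.8

Set dC/dt = 0 with C > 0: 0.00191N - 0.55 = 0, so N* = 0.55/0.00191 = 288.
Set dN/dt = 0 with N > 0: 0.338 - 0.0345C = 0, so C* = 0.338/0.0345 = 9.8.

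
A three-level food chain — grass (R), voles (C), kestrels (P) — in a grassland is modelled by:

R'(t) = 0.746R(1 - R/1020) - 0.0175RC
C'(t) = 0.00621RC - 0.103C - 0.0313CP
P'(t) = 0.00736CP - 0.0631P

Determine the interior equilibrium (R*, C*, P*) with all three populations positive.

R* ≈ 815, C* ≈ 8.57, P* ≈ 158

From dP/dt = 0: 0.00736C* = 0.0631, so C* = 8.57.
From dR/dt = 0: 0.746(1 - R*/1020) = 0.0175·8.57, giving R* = 1020·(1 - 0.201) = 815.
From dC/dt = 0: 0.00621·815 - 0.103 = 0.0313P*, so P* = 4.96/0.0313 = 158.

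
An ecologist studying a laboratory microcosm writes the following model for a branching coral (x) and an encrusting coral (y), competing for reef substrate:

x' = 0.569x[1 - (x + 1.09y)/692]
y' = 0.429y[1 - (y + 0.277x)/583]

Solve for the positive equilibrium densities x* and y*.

x* ≈ 81, y* ≈ 561

Setting both brackets to zero gives the nullclines x + 1.09y = 692 and 0.277x + y = 583.
Substituting y = 583 - 0.277x into the first: x(1 - 1.09·0.277) = 692 - 1.09·583.
So x* = 56.5/0.698 = 81, and then y* = 583 - 0.277·81 = 561.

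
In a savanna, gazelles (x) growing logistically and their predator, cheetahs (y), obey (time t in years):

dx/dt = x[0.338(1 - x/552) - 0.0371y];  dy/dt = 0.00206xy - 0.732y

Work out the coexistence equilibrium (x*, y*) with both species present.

x* ≈ 355, y* ≈ 3.25

From dy/dt = 0 with y > 0: 0.00206x* = 0.732, so x* = 355.
Substitute into dx/dt = 0: 0.338(1 - 355/552) = 0.0371y*.
The bracket is 0.356, giving y* = 0.12/0.0371 = 3.25.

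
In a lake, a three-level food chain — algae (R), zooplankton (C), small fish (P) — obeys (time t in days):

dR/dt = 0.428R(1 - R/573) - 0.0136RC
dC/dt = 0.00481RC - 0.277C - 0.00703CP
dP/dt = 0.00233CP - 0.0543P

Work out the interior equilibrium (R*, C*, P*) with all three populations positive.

From dP/dt = 0: 0.00233C* = 0.0543, so C* = 23.3.
From dR/dt = 0: 0.428(1 - R*/573) = 0.0136·23.3, giving R* = 573·(1 - 0.741) = 149.
From dC/dt = 0: 0.00481·149 - 0.277 = 0.00703P*, so P* = 0.438/0.00703 = 62.3.

R* ≈ 149, C* ≈ 23.3, P* ≈ 62.3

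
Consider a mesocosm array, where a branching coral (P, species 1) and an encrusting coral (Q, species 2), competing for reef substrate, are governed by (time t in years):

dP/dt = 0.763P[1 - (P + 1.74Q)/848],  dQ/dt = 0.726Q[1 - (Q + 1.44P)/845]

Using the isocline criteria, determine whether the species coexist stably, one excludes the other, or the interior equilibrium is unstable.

Compare the nullcline intercepts: K1/α12 = 848/1.74 = 487 < K2 = 845; K2/α21 = 845/1.44 = 587 < K1 = 848.
Since both are reversed, neither can invade when rare; the interior point is a saddle.

unstable coexistence (outcome depends on initial conditions)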